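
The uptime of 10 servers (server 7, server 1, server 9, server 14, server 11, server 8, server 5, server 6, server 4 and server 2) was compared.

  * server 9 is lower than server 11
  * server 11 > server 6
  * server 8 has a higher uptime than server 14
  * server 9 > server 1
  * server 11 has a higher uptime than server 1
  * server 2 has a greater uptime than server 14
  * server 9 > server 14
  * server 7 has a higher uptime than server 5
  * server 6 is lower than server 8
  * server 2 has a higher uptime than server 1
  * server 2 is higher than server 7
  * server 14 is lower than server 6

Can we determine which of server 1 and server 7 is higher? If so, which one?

Following every chain through server 1: above server 1 we get server 9, server 11, server 2.
server 7 is not reached, and no chain runs the other way from server 7 to server 1.
So the given relations leave the order of server 1 and server 7 undetermined.

undetermined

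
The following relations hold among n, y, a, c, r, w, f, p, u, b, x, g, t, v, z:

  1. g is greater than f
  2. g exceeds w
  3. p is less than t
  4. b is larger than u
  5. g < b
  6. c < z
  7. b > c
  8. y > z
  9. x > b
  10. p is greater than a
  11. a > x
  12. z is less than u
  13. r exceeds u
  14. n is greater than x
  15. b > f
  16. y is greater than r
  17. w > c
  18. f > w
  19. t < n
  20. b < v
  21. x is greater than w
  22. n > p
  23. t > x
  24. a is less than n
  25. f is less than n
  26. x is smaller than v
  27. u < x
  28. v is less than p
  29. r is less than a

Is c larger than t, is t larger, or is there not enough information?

t

c < w < f < g < b < x < v < p < t, by transitivity through w, f, g, b, x, v, p.
So t is larger.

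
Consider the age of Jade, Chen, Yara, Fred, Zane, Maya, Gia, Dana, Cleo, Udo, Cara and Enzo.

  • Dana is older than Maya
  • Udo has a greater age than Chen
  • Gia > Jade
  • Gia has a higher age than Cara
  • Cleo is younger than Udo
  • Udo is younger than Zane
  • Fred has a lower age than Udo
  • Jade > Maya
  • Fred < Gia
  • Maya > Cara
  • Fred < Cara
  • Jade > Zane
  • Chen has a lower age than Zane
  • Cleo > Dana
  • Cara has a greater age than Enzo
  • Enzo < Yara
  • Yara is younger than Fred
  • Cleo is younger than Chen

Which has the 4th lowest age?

Cara

Piecing the relations together gives one ordering: Enzo < Yara < Fred < Cara < Maya < Dana < Cleo < Chen < Udo < Zane < Jade < Gia.
The 4th smallest is Cara.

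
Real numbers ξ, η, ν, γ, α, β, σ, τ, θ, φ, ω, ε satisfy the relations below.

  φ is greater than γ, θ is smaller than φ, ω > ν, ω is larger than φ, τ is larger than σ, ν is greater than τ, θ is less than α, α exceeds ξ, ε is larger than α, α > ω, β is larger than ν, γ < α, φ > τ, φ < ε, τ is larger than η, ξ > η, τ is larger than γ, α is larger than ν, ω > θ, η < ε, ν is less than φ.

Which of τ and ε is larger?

ε

Link the given pairs in sequence: τ < ν; ν < φ; φ < ω; ω < α; α < ε.
Together: τ < ν < φ < ω < α < ε.
So τ < ε; ε is the larger of the two.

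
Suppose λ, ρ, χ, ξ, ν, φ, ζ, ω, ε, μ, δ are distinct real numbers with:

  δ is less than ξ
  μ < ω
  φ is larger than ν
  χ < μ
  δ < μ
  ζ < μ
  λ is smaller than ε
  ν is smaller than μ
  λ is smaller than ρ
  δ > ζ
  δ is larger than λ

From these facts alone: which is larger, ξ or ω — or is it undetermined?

undetermined

Following every chain through ξ: below ξ we get λ, ζ, δ.
ω is not reached, and no chain runs the other way from ω to ξ.
So the given relations leave the order of ξ and ω undetermined.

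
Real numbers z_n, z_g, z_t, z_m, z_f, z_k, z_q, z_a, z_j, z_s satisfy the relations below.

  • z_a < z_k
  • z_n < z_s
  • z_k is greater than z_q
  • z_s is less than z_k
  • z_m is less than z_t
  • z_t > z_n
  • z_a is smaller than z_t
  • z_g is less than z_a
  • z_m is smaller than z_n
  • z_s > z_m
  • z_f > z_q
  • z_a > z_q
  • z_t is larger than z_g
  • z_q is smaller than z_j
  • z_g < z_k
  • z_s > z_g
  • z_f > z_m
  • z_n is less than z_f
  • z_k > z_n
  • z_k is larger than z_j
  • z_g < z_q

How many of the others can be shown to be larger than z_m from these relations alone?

Directly above z_m: z_n, z_t, z_s, z_f.
One step further: z_k (5 so far).
Nothing else is reachable above z_m; 5 in all.

5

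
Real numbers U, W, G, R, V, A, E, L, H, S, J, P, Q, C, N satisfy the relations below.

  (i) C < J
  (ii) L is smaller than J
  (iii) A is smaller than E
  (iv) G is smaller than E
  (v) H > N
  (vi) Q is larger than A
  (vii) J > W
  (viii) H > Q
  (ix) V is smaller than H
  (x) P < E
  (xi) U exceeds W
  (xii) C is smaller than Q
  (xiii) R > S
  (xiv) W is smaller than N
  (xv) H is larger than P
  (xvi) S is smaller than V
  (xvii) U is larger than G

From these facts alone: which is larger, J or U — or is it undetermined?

Following every chain through U: below U we get W, G.
J is not reached, and no chain runs the other way from J to U.
So the given relations leave the order of U and J undetermined.

undetermined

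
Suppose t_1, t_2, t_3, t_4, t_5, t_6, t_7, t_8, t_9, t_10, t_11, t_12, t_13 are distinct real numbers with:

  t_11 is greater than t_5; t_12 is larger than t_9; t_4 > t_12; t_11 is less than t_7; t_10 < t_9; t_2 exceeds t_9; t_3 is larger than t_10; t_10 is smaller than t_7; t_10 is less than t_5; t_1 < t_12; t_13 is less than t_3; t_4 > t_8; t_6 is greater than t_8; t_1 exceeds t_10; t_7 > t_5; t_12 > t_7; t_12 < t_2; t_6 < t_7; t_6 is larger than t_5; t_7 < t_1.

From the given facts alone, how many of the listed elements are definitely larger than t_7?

Directly above t_7: t_1, t_12.
One step further: t_2, t_4 (4 so far).
Nothing else is reachable above t_7; 4 in all.

4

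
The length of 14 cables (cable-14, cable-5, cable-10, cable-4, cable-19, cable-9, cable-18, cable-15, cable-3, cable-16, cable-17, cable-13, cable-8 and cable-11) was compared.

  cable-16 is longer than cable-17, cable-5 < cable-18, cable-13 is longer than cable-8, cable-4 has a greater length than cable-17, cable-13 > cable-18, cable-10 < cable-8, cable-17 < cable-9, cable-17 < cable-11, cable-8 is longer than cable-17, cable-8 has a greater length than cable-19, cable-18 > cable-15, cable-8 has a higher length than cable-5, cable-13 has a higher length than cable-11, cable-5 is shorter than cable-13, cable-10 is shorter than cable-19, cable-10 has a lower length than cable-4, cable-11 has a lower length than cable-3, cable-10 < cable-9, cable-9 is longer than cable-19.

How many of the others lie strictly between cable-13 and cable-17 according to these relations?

The relations place cable-17 below cable-13. An element lies strictly between them when it is forced above cable-17 and also forced below cable-13.
Above cable-17: {cable-16, cable-8, cable-11, cable-4, cable-9, cable-3}. Below cable-13: {cable-15, cable-5, cable-10, cable-19, cable-8, cable-11, cable-18}.
Intersection: {cable-8, cable-11} — 2.

2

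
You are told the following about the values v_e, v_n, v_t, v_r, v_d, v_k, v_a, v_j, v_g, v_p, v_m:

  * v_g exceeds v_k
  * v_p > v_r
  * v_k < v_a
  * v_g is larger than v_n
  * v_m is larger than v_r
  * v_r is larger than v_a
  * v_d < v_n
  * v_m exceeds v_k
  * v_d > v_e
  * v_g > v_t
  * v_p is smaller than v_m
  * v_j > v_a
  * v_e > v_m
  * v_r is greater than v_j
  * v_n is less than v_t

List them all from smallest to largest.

Nothing is placed below v_k, so it is least; from there v_k < v_a; v_a < v_j; v_j < v_r; v_r < v_p; v_p < v_m; v_m < v_e; v_e < v_d; v_d < v_n; v_n < v_t; v_t < v_g, each given directly.

v_k < v_a < v_j < v_r < v_p < v_m < v_e < v_d < v_n < v_t < v_g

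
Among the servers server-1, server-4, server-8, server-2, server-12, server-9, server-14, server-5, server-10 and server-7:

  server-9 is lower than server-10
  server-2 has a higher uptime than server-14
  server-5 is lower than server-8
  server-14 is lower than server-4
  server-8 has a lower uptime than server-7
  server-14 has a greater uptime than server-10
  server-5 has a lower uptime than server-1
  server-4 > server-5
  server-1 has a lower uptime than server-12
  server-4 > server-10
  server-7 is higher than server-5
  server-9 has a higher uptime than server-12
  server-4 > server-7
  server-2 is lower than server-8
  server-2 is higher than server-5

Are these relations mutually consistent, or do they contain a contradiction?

consistent

The single ordering server-5 < server-1 < server-12 < server-9 < server-10 < server-14 < server-2 < server-8 < server-7 < server-4 satisfies every listed relation, so no contradiction arises.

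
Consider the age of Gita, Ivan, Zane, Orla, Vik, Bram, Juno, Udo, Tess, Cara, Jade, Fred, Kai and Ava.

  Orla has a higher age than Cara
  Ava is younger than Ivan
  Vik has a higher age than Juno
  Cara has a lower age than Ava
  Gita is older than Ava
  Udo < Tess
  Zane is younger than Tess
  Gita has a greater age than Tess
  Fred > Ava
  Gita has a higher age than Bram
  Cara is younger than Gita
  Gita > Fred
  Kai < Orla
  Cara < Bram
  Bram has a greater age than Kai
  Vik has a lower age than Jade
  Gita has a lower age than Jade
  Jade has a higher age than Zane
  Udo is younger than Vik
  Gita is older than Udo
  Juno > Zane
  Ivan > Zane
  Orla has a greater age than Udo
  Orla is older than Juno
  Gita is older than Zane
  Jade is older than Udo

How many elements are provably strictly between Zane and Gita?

1

The relations place Zane below Gita. An element lies strictly between them when it is forced above Zane and also forced below Gita.
Above Zane: {Juno, Vik, Tess, Ivan, Orla, Jade}. Below Gita: {Cara, Udo, Ava, Kai, Tess, Bram, Fred}.
Intersection: {Tess} — 1.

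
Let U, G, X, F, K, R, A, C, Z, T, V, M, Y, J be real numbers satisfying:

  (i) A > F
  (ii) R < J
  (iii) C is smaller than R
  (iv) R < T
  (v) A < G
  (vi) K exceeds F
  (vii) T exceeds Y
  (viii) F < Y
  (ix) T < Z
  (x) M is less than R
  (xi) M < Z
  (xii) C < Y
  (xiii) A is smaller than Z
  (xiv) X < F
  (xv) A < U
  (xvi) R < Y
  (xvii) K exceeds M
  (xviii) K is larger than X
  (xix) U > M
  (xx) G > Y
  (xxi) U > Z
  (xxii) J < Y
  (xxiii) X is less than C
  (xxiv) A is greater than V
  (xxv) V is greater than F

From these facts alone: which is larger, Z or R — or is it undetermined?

R < J and J < Y give R < Y.
With Y < T: R < J < Y < T.
With T < Z: R < J < Y < T < Z.
So Z is larger.

Z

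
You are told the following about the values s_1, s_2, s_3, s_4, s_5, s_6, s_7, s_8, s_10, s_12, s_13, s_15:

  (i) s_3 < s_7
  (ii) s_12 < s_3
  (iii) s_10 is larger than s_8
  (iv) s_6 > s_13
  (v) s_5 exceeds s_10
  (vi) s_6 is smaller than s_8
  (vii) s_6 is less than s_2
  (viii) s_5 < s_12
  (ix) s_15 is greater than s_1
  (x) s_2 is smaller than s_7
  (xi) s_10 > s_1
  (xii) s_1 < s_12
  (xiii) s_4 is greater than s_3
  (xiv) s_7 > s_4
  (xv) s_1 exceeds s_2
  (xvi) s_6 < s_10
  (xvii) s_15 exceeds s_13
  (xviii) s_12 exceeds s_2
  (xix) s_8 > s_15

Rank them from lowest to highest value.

Each adjacent pair is fixed by a given relation: s_13 < s_6; s_6 < s_2; s_2 < s_1; s_1 < s_15; s_15 < s_8; s_8 < s_10; s_10 < s_5; s_5 < s_12; s_12 < s_3; s_3 < s_4; s_4 < s_7. Chaining them end to end gives the full order.

s_13 < s_6 < s_2 < s_1 < s_15 < s_8 < s_10 < s_5 < s_12 < s_3 < s_4 < s_7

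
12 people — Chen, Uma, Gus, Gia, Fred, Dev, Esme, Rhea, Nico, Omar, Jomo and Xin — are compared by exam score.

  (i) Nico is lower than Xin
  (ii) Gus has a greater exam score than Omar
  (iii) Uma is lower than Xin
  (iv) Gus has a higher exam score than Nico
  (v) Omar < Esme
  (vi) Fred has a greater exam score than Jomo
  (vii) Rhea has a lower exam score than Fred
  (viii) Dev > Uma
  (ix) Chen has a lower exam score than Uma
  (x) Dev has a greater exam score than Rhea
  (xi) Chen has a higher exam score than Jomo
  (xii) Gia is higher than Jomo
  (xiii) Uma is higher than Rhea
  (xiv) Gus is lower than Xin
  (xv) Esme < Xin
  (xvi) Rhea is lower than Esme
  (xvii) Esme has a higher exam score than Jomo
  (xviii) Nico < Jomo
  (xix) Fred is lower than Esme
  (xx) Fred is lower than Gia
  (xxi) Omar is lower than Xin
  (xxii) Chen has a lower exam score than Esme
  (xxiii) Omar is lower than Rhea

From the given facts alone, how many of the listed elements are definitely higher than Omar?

From Omar the given relations immediately reach Rhea, Gus, Esme, Xin.
From those, Fred, Uma, Dev — 7 in total.
From those, Gia — 8 in total.
Nothing else is reachable above Omar; 8 in all.

8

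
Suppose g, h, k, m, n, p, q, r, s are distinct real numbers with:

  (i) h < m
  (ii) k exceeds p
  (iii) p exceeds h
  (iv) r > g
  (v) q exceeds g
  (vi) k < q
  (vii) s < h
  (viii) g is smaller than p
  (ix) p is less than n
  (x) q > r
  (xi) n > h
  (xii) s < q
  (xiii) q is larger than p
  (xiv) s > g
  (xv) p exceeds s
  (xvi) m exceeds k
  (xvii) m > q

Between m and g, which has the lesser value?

g < s and s < h give g < h.
With h < p: g < s < h < p.
Then p < k extends the chain to k.
Then k < q extends the chain to q.
With q < m: g < s < h < p < k < q < m.
So g < m; g is the smaller of the two.

g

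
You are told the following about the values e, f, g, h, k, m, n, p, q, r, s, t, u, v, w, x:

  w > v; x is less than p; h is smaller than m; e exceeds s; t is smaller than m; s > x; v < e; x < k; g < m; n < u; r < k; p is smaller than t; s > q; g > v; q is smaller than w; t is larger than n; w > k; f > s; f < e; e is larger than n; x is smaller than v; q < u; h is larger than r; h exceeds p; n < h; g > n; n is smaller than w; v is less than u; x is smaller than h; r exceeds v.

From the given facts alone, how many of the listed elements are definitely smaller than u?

The elements the relations force below u are x, q, v, n — no chain reaches any other.
That is 4.

4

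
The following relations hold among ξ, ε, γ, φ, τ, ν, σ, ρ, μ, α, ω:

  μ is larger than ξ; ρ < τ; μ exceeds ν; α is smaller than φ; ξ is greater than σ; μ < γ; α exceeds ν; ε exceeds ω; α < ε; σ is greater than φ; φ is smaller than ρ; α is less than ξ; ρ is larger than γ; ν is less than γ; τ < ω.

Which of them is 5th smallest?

ξ

The consecutive relations fix a unique order: ν < α < φ < σ < ξ < μ < γ < ρ < τ < ω < ε.
The 5th smallest is ξ.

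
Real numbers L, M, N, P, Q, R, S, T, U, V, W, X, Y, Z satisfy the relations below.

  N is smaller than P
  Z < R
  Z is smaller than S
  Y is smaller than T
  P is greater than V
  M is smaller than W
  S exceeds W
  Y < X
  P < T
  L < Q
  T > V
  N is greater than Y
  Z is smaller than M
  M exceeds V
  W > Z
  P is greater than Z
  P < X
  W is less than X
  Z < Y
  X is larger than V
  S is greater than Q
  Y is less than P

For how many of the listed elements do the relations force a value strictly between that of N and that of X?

The relations place N below X. An element lies strictly between them when it is forced above N and also forced below X.
Above N: {P, T}. Below X: {Z, Y, V, P, M, W}.
Intersection: {P} — 1.

1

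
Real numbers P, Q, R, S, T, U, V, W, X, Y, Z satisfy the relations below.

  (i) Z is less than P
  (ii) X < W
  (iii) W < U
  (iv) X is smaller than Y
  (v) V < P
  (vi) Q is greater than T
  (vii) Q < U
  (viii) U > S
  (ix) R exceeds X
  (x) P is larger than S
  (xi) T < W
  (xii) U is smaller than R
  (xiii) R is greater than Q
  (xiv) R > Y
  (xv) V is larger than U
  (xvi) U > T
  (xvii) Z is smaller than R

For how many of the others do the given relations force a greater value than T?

From T the given relations immediately reach W, Q, U.
From those, V, R — 5 in total.
From those, P — 6 in total.
Nothing else is reachable above T; 6 in all.

6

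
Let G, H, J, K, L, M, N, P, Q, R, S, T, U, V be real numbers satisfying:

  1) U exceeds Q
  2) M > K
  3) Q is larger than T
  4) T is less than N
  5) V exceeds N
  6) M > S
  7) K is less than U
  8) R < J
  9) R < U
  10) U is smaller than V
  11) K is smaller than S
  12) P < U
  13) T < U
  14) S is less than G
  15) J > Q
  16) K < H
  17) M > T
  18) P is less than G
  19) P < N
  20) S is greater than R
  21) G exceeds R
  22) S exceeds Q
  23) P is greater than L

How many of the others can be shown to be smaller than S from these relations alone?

From S the given relations immediately reach R, K, Q.
From those, T — 4 in total.
No other element is forced below S by the given relations, so the count is 4.

4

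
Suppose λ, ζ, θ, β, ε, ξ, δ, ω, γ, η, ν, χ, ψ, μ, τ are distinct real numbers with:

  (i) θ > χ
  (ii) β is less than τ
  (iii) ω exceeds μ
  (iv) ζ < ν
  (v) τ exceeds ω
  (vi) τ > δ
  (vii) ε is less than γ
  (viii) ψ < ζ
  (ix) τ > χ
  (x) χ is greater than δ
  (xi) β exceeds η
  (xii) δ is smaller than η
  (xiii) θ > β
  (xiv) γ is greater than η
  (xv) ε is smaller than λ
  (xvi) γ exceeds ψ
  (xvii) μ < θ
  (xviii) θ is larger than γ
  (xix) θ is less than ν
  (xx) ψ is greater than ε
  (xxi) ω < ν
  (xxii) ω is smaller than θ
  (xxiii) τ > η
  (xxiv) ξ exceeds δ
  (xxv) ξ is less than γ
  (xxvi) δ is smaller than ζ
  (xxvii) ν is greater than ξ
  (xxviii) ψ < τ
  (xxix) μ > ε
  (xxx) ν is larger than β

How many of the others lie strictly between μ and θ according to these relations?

1

The relations place μ below θ. An element lies strictly between them when it is forced above μ and also forced below θ.
Above μ: {ω, ν, τ}. Below θ: {ε, δ, ξ, χ, ψ, η, ω, γ, β}.
Intersection: {ω} — 1.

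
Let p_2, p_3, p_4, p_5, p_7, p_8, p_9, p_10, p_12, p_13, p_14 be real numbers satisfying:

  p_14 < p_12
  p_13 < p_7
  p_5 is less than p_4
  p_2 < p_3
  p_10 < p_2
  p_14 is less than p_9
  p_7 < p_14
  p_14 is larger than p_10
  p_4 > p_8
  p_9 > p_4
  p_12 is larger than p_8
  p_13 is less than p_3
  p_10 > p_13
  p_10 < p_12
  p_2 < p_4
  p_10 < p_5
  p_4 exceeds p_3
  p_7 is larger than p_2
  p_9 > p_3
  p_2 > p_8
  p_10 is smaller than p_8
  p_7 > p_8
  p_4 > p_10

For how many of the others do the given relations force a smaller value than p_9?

9

Directly below p_9: p_3, p_4, p_14.
One step further: p_13, p_10, p_8, p_5, p_2, p_7 (9 so far).
No other element is forced below p_9 by the given relations, so the count is 9.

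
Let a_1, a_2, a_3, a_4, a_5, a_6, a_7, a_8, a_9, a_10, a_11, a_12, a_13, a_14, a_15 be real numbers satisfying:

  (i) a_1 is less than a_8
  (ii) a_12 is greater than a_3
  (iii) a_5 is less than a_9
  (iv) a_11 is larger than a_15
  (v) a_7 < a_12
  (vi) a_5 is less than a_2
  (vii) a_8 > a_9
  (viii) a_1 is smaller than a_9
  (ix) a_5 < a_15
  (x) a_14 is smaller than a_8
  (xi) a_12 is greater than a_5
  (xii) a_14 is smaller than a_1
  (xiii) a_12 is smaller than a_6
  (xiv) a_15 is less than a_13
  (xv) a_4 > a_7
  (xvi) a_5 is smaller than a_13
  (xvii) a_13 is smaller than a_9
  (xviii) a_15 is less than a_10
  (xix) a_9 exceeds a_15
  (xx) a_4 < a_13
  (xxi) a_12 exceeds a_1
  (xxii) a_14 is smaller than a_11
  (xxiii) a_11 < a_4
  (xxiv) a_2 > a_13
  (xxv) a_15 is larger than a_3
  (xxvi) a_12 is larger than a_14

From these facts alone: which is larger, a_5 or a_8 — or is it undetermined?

a_8

Following the relations from a_5: a_5 < a_15 < a_11 < a_4 < a_13 < a_9 < a_8.
So a_8 is larger.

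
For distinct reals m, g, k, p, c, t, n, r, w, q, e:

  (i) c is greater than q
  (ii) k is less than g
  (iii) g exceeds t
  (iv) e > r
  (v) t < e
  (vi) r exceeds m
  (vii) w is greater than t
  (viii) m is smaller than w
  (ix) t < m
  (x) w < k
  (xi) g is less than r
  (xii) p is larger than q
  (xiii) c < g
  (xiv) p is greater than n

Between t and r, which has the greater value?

r

Link the given pairs in sequence: t < m; m < w; w < k; k < g; g < r.
Together: t < m < w < k < g < r.
So t < r; r is the larger of the two.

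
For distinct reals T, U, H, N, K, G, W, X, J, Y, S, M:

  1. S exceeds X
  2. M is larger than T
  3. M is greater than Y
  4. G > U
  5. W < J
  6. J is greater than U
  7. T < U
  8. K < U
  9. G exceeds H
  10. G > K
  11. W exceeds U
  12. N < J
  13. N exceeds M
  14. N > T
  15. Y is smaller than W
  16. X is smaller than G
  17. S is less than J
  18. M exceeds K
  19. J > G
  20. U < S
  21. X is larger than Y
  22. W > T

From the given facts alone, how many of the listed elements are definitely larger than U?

4

Directly above U: W, S, G, J.
No other element is forced above U by the given relations, so the count is 4.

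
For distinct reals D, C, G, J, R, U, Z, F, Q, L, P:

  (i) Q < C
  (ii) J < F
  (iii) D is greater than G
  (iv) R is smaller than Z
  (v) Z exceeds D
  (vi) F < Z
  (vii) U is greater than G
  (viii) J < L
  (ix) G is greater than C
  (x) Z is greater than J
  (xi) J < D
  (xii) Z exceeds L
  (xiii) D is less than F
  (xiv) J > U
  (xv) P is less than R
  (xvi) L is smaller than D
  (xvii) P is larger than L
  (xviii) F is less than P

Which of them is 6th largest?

L

Chaining the given pairs: Q < C < G < U < J < L < D < F < P < R < Z.
The 6th largest is L.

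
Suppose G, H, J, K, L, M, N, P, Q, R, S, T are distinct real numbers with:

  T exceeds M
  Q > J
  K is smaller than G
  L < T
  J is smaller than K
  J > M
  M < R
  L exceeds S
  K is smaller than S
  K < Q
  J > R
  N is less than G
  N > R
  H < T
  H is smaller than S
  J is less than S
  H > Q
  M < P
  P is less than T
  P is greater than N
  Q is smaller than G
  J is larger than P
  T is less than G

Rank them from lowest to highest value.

Nothing is placed below M, so it is least; from there M < R; R < N; N < P; P < J; J < K; K < Q; Q < H; H < S; S < L; L < T; T < G, each given directly.

M < R < N < P < J < K < Q < H < S < L < T < G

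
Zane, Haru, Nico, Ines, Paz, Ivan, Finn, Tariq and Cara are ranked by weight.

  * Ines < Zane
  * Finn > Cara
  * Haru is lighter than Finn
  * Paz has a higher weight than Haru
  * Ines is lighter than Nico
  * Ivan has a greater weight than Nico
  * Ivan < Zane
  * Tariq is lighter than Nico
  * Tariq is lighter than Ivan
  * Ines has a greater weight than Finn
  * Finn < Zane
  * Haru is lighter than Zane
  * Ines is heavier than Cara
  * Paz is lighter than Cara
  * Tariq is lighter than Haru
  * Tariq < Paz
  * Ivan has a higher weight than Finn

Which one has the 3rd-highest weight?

Nico

Chaining the given pairs: Tariq < Haru < Paz < Cara < Finn < Ines < Nico < Ivan < Zane.
The 3rd largest is Nico.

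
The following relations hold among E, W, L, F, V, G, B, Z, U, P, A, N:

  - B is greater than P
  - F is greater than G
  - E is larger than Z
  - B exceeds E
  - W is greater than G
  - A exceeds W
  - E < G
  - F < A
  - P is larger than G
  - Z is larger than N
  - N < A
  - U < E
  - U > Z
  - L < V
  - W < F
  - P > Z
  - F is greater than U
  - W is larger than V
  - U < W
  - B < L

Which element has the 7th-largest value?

P

Chaining the given pairs: N < Z < U < E < G < P < B < L < V < W < F < A.
The 7th largest is P.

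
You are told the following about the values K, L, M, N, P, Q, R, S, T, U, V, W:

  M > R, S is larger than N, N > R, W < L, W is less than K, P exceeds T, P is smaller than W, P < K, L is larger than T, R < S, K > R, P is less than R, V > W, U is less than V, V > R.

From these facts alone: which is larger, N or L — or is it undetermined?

Following every chain through L: below L we get T, P, W.
N is not reached, and no chain runs the other way from N to L.
So the given relations leave the order of L and N undetermined.

undetermined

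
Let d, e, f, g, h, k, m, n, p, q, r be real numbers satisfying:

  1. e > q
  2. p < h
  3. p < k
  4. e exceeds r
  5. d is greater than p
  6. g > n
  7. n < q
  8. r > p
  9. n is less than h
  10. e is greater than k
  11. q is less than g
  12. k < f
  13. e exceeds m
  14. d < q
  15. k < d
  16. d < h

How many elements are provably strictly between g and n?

The relations place n below g. An element lies strictly between them when it is forced above n and also forced below g.
Above n: {h, q, e}. Below g: {p, k, d, q}.
Intersection: {q} — 1.

1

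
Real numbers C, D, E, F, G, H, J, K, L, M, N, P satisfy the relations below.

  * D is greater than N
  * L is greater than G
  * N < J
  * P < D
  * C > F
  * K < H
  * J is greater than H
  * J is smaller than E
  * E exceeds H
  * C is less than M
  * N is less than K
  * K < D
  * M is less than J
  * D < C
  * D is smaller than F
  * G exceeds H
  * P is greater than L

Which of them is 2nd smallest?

Piecing the relations together gives one ordering: N < K < H < G < L < P < D < F < C < M < J < E.
The 2nd smallest is K.

K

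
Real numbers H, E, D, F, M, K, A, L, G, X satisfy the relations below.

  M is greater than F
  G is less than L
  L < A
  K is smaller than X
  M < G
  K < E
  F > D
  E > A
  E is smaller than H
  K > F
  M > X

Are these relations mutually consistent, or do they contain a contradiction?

Every relation is compatible with D < F < K < X < M < G < L < A < E < H; the set is consistent.

consistent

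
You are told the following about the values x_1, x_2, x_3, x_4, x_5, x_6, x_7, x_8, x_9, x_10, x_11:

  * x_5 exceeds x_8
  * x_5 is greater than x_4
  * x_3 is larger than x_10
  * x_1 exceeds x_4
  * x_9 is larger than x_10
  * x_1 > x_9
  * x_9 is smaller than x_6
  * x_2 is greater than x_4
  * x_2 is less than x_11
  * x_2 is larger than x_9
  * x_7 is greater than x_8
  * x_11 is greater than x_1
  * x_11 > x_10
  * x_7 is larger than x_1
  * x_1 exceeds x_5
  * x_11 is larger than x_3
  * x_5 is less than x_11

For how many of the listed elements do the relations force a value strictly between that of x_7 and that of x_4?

The relations place x_4 below x_7. An element lies strictly between them when it is forced above x_4 and also forced below x_7.
Above x_4: {x_2, x_5, x_1, x_11}. Below x_7: {x_10, x_9, x_8, x_5, x_1}.
Intersection: {x_5, x_1} — 2.

2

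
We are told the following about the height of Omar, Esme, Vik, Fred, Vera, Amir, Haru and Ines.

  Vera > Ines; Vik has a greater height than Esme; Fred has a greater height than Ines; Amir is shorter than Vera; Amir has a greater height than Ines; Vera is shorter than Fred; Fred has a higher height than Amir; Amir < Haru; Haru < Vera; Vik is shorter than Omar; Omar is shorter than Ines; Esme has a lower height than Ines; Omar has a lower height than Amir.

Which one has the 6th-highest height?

Omar

Chaining the given pairs: Esme < Vik < Omar < Ines < Amir < Haru < Vera < Fred.
Counting 6 from the largest end gives Omar.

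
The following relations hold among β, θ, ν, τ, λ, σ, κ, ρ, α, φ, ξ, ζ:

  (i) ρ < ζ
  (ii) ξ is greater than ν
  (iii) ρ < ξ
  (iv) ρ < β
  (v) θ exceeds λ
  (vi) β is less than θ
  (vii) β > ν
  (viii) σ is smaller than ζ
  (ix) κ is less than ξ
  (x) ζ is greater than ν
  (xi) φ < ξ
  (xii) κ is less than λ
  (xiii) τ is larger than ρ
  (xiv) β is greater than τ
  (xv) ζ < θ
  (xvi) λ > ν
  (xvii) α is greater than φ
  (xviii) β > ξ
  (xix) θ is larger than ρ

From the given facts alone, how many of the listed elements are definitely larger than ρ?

From ρ the given relations immediately reach ξ, τ, ζ, β, θ.
No other element is forced above ρ by the given relations, so the count is 5.

5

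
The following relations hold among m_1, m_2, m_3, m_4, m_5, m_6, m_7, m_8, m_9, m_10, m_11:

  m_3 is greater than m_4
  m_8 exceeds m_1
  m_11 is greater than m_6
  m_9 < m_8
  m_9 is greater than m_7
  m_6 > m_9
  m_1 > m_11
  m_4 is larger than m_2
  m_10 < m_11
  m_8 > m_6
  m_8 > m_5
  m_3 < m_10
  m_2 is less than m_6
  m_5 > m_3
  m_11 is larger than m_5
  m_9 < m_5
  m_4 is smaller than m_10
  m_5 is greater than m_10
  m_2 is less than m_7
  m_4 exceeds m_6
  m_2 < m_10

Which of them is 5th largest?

Piecing the relations together gives one ordering: m_2 < m_7 < m_9 < m_6 < m_4 < m_3 < m_10 < m_5 < m_11 < m_1 < m_8.
Counting 5 from the largest end gives m_10.

m_10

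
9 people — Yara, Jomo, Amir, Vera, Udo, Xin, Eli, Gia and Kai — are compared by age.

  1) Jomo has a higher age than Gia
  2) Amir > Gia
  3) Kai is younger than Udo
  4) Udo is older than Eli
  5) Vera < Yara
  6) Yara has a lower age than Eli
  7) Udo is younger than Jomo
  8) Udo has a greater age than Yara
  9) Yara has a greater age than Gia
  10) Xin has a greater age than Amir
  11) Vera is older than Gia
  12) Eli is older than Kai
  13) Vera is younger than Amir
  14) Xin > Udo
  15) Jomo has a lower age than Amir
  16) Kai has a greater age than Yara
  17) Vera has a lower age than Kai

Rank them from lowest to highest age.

Each adjacent pair is fixed by a given relation: Gia < Vera; Vera < Yara; Yara < Kai; Kai < Eli; Eli < Udo; Udo < Jomo; Jomo < Amir; Amir < Xin. Chaining them end to end gives the full order.

Gia < Vera < Yara < Kai < Eli < Udo < Jomo < Amir < Xin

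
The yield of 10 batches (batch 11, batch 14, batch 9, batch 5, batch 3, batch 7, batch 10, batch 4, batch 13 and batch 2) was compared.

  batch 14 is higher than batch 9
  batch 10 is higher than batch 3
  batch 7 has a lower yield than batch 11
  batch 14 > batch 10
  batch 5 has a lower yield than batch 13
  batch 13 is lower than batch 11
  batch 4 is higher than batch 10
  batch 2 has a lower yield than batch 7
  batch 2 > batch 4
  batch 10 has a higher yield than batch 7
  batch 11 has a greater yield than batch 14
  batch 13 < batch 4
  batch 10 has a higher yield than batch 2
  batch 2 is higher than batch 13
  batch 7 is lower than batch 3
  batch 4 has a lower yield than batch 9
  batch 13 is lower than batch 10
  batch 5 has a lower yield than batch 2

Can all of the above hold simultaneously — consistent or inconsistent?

We have batch 4 < batch 2 stated directly, yet also batch 2 < batch 7 < batch 3 < batch 10 < batch 4 by chaining the others — so batch 2 < batch 4. Contradiction.

inconsistent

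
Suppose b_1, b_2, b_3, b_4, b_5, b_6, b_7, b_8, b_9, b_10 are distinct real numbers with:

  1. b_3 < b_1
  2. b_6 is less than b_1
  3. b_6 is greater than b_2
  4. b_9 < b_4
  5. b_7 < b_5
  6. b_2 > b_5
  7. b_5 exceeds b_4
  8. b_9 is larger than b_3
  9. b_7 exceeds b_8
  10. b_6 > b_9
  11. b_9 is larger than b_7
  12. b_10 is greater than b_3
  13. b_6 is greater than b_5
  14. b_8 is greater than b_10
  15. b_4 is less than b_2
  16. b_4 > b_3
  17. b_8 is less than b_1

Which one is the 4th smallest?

The consecutive relations fix a unique order: b_3 < b_10 < b_8 < b_7 < b_9 < b_4 < b_5 < b_2 < b_6 < b_1.
Counting 4 from the smallest end gives b_7.

b_7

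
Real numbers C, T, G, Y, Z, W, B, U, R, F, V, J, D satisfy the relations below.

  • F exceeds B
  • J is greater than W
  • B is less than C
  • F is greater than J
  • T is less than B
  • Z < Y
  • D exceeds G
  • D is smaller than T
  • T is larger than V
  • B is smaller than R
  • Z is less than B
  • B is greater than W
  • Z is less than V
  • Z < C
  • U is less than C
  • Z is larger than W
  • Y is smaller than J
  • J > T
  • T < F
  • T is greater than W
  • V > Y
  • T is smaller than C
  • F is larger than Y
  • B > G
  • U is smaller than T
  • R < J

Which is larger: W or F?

W < Z and Z < Y give W < Y.
With Y < V: W < Z < Y < V.
With V < T: W < Z < Y < V < T.
With T < B: W < Z < Y < V < T < B.
Then B < R extends the chain to R.
Then R < J extends the chain to J.
With J < F: W < Z < Y < V < T < B < R < J < F.
So W < F; F is the larger of the two.

F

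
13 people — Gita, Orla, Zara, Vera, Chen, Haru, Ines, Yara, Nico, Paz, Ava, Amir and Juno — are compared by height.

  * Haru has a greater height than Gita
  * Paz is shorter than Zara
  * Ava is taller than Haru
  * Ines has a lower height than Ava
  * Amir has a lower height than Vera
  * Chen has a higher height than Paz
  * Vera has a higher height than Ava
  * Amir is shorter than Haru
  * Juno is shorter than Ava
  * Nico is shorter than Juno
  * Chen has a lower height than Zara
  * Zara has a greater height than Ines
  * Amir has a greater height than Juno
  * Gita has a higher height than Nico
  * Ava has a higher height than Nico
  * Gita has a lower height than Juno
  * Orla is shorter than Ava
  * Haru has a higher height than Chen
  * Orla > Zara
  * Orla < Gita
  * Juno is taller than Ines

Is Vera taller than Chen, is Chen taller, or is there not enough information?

Vera

The relevant relations are Chen < Zara; Zara < Orla; Orla < Gita; Gita < Juno; Juno < Amir; Amir < Haru; Haru < Ava; Ava < Vera.
Chaining these gives Chen < Zara < Orla < Gita < Juno < Amir < Haru < Ava < Vera.
So Vera is taller.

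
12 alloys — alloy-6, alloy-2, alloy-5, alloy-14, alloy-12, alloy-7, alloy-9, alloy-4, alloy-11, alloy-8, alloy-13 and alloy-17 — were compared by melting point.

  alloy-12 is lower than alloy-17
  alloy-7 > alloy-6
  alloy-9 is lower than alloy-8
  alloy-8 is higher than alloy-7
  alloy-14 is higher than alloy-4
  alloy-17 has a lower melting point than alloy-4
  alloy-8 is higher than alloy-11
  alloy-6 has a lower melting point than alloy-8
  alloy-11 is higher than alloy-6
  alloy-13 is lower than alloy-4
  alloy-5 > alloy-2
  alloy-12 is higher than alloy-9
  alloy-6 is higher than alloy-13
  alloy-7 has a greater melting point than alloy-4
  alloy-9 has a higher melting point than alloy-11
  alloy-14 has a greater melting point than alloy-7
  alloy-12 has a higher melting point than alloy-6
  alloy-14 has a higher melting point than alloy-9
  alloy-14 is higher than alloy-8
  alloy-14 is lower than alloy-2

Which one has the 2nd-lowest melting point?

Chaining the given pairs: alloy-13 < alloy-6 < alloy-11 < alloy-9 < alloy-12 < alloy-17 < alloy-4 < alloy-7 < alloy-8 < alloy-14 < alloy-2 < alloy-5.
The 2nd smallest is alloy-6.

alloy-6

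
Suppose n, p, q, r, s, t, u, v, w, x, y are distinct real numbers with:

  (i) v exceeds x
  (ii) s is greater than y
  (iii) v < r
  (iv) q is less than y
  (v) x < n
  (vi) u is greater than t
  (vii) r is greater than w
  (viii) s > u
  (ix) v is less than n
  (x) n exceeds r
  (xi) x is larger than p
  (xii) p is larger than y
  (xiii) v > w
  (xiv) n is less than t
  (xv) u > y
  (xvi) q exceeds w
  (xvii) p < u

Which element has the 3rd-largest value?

t

The consecutive relations fix a unique order: w < q < y < p < x < v < r < n < t < u < s.
The 3rd largest is t.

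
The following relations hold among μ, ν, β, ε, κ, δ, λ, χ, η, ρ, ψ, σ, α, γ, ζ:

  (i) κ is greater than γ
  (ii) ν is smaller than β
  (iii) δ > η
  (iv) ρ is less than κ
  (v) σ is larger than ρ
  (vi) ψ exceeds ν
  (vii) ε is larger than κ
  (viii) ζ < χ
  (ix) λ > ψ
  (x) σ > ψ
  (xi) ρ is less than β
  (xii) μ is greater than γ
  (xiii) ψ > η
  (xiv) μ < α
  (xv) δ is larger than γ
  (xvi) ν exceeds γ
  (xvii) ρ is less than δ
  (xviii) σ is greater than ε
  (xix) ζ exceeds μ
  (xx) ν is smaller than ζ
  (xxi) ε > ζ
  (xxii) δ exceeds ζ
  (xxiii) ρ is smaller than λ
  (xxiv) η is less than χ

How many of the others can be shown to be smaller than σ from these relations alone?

9

Directly below σ: ρ, ε, ψ.
One step further: ν, κ, η, ζ (7 so far).
One step further: γ, μ (9 so far).
No other element is forced below σ by the given relations, so the count is 9.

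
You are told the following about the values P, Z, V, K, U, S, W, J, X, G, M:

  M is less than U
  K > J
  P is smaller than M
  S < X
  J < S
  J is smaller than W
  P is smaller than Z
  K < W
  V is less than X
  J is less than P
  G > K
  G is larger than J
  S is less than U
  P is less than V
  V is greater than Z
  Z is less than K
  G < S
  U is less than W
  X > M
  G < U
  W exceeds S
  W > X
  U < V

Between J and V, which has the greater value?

V

Chaining the given relations: J < P < Z < K < G < S < U < V.
So J < V; V is the larger of the two.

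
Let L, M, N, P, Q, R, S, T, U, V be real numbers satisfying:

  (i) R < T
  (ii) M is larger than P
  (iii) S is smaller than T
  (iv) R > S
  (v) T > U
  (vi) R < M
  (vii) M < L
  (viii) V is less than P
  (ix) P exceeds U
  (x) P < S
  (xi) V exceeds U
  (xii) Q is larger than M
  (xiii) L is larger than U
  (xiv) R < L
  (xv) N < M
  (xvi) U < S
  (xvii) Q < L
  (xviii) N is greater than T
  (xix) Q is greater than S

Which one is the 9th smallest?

Q

Chaining the given pairs: U < V < P < S < R < T < N < M < Q < L.
The 9th smallest is Q.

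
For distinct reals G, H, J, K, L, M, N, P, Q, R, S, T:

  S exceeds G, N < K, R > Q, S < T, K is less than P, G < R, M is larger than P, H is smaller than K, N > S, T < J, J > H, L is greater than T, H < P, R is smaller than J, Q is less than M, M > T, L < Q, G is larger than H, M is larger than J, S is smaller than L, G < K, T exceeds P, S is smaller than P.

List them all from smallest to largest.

Nothing is placed below H, so it is least; from there H < G; G < S; S < N; N < K; K < P; P < T; T < L; L < Q; Q < R; R < J; J < M, each given directly.

H < G < S < N < K < P < T < L < Q < R < J < M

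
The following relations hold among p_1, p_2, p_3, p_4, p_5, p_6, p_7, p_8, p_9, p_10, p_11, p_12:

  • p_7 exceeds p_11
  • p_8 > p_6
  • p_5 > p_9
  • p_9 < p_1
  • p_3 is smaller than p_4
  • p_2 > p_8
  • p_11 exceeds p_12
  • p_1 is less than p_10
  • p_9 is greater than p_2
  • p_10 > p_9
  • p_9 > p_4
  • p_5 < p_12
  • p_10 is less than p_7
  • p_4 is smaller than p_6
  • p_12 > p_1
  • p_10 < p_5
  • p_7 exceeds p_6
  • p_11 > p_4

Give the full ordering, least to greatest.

p_3 < p_4 < p_6 < p_8 < p_2 < p_9 < p_1 < p_10 < p_5 < p_12 < p_11 < p_7

Nothing is placed below p_3, so it is least; from there p_3 < p_4; p_4 < p_6; p_6 < p_8; p_8 < p_2; p_2 < p_9; p_9 < p_1; p_1 < p_10; p_10 < p_5; p_5 < p_12; p_12 < p_11; p_11 < p_7, each given directly.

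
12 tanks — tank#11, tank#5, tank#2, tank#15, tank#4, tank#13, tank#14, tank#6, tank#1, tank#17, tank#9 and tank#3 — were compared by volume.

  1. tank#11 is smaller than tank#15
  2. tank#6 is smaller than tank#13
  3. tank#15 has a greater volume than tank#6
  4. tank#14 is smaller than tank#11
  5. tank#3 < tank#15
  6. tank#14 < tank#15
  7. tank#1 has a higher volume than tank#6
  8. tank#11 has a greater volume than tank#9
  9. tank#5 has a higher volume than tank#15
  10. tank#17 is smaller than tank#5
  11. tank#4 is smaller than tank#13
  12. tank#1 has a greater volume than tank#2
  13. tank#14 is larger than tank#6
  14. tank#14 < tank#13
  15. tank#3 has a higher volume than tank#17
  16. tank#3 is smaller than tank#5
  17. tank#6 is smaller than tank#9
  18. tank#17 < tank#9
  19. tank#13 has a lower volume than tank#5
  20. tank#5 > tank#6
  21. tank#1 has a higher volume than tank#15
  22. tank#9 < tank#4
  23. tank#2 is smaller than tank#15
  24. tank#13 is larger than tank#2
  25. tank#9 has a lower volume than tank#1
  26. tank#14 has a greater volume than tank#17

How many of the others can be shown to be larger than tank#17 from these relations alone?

9

The elements the relations force above tank#17 are tank#14, tank#3, tank#9, tank#11, tank#15, tank#1, tank#4, tank#13, tank#5 — no chain reaches any other.
That is 9.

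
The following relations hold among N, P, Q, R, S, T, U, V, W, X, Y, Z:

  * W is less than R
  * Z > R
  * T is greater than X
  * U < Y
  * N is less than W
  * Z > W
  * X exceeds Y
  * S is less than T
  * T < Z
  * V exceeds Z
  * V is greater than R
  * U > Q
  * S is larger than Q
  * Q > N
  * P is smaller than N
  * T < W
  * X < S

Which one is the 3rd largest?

Chaining the given pairs: P < N < Q < U < Y < X < S < T < W < R < Z < V.
Counting 3 from the largest end gives R.

R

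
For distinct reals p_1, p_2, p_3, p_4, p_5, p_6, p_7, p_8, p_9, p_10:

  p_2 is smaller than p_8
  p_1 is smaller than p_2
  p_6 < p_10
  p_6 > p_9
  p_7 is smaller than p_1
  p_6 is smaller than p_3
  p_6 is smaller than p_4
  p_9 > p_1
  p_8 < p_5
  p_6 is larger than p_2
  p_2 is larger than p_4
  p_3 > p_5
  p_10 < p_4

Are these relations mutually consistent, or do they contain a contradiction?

Chaining the given relations yields p_6 < p_10 < p_4 < p_2, so p_6 < p_2. But one relation states p_2 < p_6. These cannot both hold.

inconsistent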